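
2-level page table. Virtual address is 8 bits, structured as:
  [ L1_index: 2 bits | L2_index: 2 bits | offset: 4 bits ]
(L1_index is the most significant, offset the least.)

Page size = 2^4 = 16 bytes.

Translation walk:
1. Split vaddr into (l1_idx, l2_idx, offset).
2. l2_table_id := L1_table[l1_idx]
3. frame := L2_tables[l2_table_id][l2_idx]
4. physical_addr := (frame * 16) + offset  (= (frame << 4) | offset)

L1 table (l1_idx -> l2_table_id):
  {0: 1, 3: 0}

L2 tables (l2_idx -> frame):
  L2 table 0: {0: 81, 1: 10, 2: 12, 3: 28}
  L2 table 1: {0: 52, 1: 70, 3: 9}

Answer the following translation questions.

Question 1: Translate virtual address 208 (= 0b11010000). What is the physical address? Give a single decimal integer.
Answer: 160

Derivation:
vaddr = 208 = 0b11010000
Split: l1_idx=3, l2_idx=1, offset=0
L1[3] = 0
L2[0][1] = 10
paddr = 10 * 16 + 0 = 160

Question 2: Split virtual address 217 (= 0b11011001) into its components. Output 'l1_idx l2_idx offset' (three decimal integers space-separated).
Answer: 3 1 9

Derivation:
vaddr = 217 = 0b11011001
  top 2 bits -> l1_idx = 3
  next 2 bits -> l2_idx = 1
  bottom 4 bits -> offset = 9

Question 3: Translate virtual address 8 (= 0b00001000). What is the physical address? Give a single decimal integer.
Answer: 840

Derivation:
vaddr = 8 = 0b00001000
Split: l1_idx=0, l2_idx=0, offset=8
L1[0] = 1
L2[1][0] = 52
paddr = 52 * 16 + 8 = 840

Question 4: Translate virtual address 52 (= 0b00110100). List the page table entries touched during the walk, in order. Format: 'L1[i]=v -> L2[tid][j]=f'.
Answer: L1[0]=1 -> L2[1][3]=9

Derivation:
vaddr = 52 = 0b00110100
Split: l1_idx=0, l2_idx=3, offset=4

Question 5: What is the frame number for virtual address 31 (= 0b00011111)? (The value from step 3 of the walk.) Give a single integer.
vaddr = 31: l1_idx=0, l2_idx=1
L1[0] = 1; L2[1][1] = 70

Answer: 70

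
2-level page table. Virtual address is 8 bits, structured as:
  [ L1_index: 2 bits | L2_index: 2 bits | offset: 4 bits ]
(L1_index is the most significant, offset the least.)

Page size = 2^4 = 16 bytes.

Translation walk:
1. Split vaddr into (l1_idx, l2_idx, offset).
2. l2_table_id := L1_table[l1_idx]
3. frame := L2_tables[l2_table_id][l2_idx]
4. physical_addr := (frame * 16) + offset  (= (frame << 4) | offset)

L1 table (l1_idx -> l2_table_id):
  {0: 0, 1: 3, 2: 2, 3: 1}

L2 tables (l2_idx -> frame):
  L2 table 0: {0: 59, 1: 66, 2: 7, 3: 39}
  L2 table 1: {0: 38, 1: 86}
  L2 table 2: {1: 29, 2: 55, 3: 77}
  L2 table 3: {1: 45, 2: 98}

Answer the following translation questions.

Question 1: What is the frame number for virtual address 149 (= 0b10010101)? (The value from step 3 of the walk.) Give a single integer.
vaddr = 149: l1_idx=2, l2_idx=1
L1[2] = 2; L2[2][1] = 29

Answer: 29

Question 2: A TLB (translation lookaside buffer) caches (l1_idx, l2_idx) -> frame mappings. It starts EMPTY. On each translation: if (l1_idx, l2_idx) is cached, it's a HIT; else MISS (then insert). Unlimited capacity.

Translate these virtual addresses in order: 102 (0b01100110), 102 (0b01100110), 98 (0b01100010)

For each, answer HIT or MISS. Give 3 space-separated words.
vaddr=102: (1,2) not in TLB -> MISS, insert
vaddr=102: (1,2) in TLB -> HIT
vaddr=98: (1,2) in TLB -> HIT

Answer: MISS HIT HIT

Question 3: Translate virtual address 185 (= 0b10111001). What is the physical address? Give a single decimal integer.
Answer: 1241

Derivation:
vaddr = 185 = 0b10111001
Split: l1_idx=2, l2_idx=3, offset=9
L1[2] = 2
L2[2][3] = 77
paddr = 77 * 16 + 9 = 1241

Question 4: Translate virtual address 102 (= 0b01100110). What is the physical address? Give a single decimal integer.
vaddr = 102 = 0b01100110
Split: l1_idx=1, l2_idx=2, offset=6
L1[1] = 3
L2[3][2] = 98
paddr = 98 * 16 + 6 = 1574

Answer: 1574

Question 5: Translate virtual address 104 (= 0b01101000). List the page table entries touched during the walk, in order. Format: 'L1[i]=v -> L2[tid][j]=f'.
Answer: L1[1]=3 -> L2[3][2]=98

Derivation:
vaddr = 104 = 0b01101000
Split: l1_idx=1, l2_idx=2, offset=8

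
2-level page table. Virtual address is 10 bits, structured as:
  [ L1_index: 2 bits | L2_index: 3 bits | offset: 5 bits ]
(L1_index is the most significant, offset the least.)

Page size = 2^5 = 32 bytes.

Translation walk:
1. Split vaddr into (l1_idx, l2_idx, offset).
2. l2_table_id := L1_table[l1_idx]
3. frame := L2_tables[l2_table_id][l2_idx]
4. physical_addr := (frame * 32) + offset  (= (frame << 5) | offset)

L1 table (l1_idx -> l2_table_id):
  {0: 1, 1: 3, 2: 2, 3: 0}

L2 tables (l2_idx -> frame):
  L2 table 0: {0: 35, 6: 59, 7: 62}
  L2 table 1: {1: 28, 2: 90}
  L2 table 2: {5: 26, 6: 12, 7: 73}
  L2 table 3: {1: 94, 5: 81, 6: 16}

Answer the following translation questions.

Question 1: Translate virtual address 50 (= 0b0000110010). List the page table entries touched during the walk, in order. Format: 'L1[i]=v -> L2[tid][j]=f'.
vaddr = 50 = 0b0000110010
Split: l1_idx=0, l2_idx=1, offset=18

Answer: L1[0]=1 -> L2[1][1]=28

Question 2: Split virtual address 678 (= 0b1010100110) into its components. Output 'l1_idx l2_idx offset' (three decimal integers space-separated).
Answer: 2 5 6

Derivation:
vaddr = 678 = 0b1010100110
  top 2 bits -> l1_idx = 2
  next 3 bits -> l2_idx = 5
  bottom 5 bits -> offset = 6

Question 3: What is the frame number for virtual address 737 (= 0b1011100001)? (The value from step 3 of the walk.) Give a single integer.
vaddr = 737: l1_idx=2, l2_idx=7
L1[2] = 2; L2[2][7] = 73

Answer: 73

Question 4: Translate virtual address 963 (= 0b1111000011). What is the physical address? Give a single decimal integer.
vaddr = 963 = 0b1111000011
Split: l1_idx=3, l2_idx=6, offset=3
L1[3] = 0
L2[0][6] = 59
paddr = 59 * 32 + 3 = 1891

Answer: 1891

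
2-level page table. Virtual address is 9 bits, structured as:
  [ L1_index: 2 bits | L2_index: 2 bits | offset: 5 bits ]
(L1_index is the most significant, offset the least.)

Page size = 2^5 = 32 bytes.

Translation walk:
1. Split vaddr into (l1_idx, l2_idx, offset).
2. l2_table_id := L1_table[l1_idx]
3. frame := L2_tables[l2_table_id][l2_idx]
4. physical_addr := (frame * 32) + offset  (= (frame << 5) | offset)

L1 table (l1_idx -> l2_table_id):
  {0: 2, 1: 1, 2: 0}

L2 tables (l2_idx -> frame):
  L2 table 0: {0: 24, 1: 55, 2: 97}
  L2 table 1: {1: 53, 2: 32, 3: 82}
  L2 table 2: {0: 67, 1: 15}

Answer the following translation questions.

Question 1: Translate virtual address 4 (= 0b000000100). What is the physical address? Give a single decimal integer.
Answer: 2148

Derivation:
vaddr = 4 = 0b000000100
Split: l1_idx=0, l2_idx=0, offset=4
L1[0] = 2
L2[2][0] = 67
paddr = 67 * 32 + 4 = 2148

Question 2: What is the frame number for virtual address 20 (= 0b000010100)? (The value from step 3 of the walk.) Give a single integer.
vaddr = 20: l1_idx=0, l2_idx=0
L1[0] = 2; L2[2][0] = 67

Answer: 67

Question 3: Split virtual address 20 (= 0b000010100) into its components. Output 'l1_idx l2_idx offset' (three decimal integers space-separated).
vaddr = 20 = 0b000010100
  top 2 bits -> l1_idx = 0
  next 2 bits -> l2_idx = 0
  bottom 5 bits -> offset = 20

Answer: 0 0 20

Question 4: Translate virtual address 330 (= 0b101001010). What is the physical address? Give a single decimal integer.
vaddr = 330 = 0b101001010
Split: l1_idx=2, l2_idx=2, offset=10
L1[2] = 0
L2[0][2] = 97
paddr = 97 * 32 + 10 = 3114

Answer: 3114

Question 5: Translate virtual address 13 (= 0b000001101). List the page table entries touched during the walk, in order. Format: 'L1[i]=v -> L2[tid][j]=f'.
vaddr = 13 = 0b000001101
Split: l1_idx=0, l2_idx=0, offset=13

Answer: L1[0]=2 -> L2[2][0]=67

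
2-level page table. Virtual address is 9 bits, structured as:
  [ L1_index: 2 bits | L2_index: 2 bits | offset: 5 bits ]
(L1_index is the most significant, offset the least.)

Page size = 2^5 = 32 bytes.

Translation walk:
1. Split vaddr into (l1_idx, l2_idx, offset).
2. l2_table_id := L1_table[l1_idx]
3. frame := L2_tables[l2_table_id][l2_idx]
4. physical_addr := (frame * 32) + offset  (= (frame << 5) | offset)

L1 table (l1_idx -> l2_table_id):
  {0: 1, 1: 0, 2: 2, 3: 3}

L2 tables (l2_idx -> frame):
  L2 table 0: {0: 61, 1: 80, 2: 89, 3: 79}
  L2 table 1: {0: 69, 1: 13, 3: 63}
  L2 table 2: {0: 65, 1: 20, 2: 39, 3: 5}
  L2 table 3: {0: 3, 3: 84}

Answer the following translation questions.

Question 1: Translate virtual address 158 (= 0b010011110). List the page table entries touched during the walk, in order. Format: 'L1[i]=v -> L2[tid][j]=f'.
vaddr = 158 = 0b010011110
Split: l1_idx=1, l2_idx=0, offset=30

Answer: L1[1]=0 -> L2[0][0]=61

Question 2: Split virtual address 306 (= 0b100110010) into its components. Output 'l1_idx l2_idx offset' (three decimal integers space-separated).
vaddr = 306 = 0b100110010
  top 2 bits -> l1_idx = 2
  next 2 bits -> l2_idx = 1
  bottom 5 bits -> offset = 18

Answer: 2 1 18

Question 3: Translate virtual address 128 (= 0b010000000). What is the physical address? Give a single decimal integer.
Answer: 1952

Derivation:
vaddr = 128 = 0b010000000
Split: l1_idx=1, l2_idx=0, offset=0
L1[1] = 0
L2[0][0] = 61
paddr = 61 * 32 + 0 = 1952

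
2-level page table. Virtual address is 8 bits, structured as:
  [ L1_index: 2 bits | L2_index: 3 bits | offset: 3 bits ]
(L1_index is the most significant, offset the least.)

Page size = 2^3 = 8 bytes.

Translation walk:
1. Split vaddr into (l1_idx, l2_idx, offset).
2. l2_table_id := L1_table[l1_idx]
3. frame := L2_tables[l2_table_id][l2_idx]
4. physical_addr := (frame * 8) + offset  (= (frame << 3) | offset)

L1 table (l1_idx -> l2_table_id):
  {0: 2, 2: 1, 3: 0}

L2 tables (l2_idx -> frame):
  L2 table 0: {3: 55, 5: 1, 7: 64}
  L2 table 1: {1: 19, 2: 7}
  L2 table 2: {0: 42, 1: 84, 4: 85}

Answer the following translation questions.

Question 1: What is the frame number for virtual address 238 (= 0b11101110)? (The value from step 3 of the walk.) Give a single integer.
vaddr = 238: l1_idx=3, l2_idx=5
L1[3] = 0; L2[0][5] = 1

Answer: 1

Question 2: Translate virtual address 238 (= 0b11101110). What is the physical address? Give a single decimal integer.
Answer: 14

Derivation:
vaddr = 238 = 0b11101110
Split: l1_idx=3, l2_idx=5, offset=6
L1[3] = 0
L2[0][5] = 1
paddr = 1 * 8 + 6 = 14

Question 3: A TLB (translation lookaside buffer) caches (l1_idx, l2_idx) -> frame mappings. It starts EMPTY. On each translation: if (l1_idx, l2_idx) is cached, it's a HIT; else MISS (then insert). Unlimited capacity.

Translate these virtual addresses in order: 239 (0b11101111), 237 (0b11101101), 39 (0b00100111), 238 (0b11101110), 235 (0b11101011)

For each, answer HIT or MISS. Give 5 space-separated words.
vaddr=239: (3,5) not in TLB -> MISS, insert
vaddr=237: (3,5) in TLB -> HIT
vaddr=39: (0,4) not in TLB -> MISS, insert
vaddr=238: (3,5) in TLB -> HIT
vaddr=235: (3,5) in TLB -> HIT

Answer: MISS HIT MISS HIT HIT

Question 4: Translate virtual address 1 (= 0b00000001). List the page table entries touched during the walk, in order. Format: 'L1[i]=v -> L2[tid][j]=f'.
vaddr = 1 = 0b00000001
Split: l1_idx=0, l2_idx=0, offset=1

Answer: L1[0]=2 -> L2[2][0]=42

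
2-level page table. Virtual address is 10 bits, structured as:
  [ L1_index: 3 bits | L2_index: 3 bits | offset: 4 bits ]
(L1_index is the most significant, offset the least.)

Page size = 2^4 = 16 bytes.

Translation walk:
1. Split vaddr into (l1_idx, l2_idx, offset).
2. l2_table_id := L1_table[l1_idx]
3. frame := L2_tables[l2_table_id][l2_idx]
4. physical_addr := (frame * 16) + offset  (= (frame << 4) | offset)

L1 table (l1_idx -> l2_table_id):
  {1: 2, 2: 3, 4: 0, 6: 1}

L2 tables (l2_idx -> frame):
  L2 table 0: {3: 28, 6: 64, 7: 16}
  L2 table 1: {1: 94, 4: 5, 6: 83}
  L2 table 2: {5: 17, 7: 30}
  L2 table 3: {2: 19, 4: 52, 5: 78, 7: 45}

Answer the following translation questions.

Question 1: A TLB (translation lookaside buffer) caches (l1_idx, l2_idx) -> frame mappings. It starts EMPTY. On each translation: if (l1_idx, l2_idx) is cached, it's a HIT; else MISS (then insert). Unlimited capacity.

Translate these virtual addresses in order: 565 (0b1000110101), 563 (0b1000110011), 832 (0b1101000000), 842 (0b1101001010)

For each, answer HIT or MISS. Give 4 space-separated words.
Answer: MISS HIT MISS HIT

Derivation:
vaddr=565: (4,3) not in TLB -> MISS, insert
vaddr=563: (4,3) in TLB -> HIT
vaddr=832: (6,4) not in TLB -> MISS, insert
vaddr=842: (6,4) in TLB -> HIT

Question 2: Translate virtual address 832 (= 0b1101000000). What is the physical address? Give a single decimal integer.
Answer: 80

Derivation:
vaddr = 832 = 0b1101000000
Split: l1_idx=6, l2_idx=4, offset=0
L1[6] = 1
L2[1][4] = 5
paddr = 5 * 16 + 0 = 80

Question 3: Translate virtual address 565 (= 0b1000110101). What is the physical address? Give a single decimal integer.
Answer: 453

Derivation:
vaddr = 565 = 0b1000110101
Split: l1_idx=4, l2_idx=3, offset=5
L1[4] = 0
L2[0][3] = 28
paddr = 28 * 16 + 5 = 453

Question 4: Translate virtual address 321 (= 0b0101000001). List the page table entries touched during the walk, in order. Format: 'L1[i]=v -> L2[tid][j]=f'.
vaddr = 321 = 0b0101000001
Split: l1_idx=2, l2_idx=4, offset=1

Answer: L1[2]=3 -> L2[3][4]=52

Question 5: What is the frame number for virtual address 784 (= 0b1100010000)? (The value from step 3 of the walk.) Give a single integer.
vaddr = 784: l1_idx=6, l2_idx=1
L1[6] = 1; L2[1][1] = 94

Answer: 94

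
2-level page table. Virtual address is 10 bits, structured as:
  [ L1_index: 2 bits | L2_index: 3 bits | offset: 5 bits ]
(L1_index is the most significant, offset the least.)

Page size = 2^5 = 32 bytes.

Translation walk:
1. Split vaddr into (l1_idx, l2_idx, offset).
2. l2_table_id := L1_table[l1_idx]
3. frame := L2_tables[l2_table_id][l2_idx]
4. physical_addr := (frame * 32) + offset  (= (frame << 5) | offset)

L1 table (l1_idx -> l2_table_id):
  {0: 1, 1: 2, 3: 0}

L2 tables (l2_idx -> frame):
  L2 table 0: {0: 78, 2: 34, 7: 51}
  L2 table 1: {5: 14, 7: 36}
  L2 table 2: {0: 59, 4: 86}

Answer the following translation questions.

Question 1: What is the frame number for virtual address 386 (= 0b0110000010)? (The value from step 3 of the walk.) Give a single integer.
vaddr = 386: l1_idx=1, l2_idx=4
L1[1] = 2; L2[2][4] = 86

Answer: 86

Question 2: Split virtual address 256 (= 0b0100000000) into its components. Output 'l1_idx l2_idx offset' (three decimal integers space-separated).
Answer: 1 0 0

Derivation:
vaddr = 256 = 0b0100000000
  top 2 bits -> l1_idx = 1
  next 3 bits -> l2_idx = 0
  bottom 5 bits -> offset = 0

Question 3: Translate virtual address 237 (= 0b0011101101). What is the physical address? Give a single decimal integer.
vaddr = 237 = 0b0011101101
Split: l1_idx=0, l2_idx=7, offset=13
L1[0] = 1
L2[1][7] = 36
paddr = 36 * 32 + 13 = 1165

Answer: 1165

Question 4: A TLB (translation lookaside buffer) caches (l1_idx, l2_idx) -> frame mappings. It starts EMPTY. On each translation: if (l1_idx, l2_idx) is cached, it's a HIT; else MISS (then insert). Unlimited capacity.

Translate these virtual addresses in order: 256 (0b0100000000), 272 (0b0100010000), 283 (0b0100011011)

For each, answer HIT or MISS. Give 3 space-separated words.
Answer: MISS HIT HIT

Derivation:
vaddr=256: (1,0) not in TLB -> MISS, insert
vaddr=272: (1,0) in TLB -> HIT
vaddr=283: (1,0) in TLB -> HIT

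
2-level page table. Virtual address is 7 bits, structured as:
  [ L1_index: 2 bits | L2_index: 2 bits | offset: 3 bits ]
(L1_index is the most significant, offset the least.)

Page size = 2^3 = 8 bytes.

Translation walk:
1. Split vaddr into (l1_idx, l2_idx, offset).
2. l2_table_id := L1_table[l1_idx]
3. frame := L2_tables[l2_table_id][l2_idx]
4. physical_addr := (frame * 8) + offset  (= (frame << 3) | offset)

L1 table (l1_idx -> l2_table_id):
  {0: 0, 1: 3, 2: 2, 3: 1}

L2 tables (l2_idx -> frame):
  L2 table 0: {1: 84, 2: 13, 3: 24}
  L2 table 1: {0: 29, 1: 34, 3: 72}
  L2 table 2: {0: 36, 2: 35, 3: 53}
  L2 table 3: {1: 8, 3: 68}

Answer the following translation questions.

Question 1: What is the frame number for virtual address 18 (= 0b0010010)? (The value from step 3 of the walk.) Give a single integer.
vaddr = 18: l1_idx=0, l2_idx=2
L1[0] = 0; L2[0][2] = 13

Answer: 13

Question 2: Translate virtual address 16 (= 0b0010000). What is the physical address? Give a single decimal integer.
vaddr = 16 = 0b0010000
Split: l1_idx=0, l2_idx=2, offset=0
L1[0] = 0
L2[0][2] = 13
paddr = 13 * 8 + 0 = 104

Answer: 104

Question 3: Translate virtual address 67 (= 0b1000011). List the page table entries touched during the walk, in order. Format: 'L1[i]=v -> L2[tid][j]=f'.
Answer: L1[2]=2 -> L2[2][0]=36

Derivation:
vaddr = 67 = 0b1000011
Split: l1_idx=2, l2_idx=0, offset=3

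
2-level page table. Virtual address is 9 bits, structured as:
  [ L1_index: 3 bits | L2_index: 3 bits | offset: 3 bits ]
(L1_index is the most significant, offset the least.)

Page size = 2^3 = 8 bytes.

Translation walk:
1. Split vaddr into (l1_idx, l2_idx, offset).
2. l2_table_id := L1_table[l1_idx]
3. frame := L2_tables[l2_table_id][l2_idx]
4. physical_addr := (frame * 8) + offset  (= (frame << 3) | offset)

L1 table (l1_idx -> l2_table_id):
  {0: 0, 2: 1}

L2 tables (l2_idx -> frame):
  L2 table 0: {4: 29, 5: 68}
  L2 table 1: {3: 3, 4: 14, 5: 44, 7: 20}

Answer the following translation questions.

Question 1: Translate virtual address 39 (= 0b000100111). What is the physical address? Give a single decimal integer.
vaddr = 39 = 0b000100111
Split: l1_idx=0, l2_idx=4, offset=7
L1[0] = 0
L2[0][4] = 29
paddr = 29 * 8 + 7 = 239

Answer: 239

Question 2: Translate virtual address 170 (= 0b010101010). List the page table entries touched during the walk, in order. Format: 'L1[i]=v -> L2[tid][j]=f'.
Answer: L1[2]=1 -> L2[1][5]=44

Derivation:
vaddr = 170 = 0b010101010
Split: l1_idx=2, l2_idx=5, offset=2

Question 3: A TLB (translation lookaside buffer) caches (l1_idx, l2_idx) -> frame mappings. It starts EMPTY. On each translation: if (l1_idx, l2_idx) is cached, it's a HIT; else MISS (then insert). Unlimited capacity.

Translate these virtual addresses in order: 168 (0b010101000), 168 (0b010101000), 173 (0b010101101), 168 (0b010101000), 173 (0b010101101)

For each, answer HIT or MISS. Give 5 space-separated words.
Answer: MISS HIT HIT HIT HIT

Derivation:
vaddr=168: (2,5) not in TLB -> MISS, insert
vaddr=168: (2,5) in TLB -> HIT
vaddr=173: (2,5) in TLB -> HIT
vaddr=168: (2,5) in TLB -> HIT
vaddr=173: (2,5) in TLB -> HIT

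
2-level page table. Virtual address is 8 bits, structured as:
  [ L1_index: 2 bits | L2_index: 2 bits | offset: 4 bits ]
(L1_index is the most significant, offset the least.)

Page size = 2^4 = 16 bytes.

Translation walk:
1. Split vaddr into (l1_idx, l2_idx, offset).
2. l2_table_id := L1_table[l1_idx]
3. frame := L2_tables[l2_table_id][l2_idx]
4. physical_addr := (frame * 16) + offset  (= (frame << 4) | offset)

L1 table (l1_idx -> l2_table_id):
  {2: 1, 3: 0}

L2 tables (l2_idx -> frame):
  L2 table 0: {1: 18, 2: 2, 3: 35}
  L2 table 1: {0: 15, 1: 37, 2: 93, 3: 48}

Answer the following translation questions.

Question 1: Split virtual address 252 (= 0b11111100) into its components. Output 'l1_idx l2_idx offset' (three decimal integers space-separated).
vaddr = 252 = 0b11111100
  top 2 bits -> l1_idx = 3
  next 2 bits -> l2_idx = 3
  bottom 4 bits -> offset = 12

Answer: 3 3 12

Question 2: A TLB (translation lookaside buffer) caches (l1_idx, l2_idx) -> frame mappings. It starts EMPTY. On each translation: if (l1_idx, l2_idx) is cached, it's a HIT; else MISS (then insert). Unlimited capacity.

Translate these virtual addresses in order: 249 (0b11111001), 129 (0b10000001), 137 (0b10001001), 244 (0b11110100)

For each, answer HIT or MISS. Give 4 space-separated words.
Answer: MISS MISS HIT HIT

Derivation:
vaddr=249: (3,3) not in TLB -> MISS, insert
vaddr=129: (2,0) not in TLB -> MISS, insert
vaddr=137: (2,0) in TLB -> HIT
vaddr=244: (3,3) in TLB -> HIT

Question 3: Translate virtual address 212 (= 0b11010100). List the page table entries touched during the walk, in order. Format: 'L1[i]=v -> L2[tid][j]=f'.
Answer: L1[3]=0 -> L2[0][1]=18

Derivation:
vaddr = 212 = 0b11010100
Split: l1_idx=3, l2_idx=1, offset=4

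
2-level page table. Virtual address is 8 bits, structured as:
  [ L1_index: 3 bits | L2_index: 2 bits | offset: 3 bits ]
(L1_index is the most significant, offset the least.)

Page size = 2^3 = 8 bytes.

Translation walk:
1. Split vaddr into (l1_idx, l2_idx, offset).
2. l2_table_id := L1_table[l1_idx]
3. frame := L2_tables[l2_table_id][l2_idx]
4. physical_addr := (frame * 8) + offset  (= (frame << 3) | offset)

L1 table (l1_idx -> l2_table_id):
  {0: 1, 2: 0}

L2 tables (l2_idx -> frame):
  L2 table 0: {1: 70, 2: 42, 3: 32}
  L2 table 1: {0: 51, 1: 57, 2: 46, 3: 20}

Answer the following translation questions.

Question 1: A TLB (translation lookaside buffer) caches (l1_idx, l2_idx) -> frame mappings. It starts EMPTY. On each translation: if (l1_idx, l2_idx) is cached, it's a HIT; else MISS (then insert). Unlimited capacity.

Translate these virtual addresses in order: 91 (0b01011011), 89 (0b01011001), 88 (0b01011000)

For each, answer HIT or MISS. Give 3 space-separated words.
Answer: MISS HIT HIT

Derivation:
vaddr=91: (2,3) not in TLB -> MISS, insert
vaddr=89: (2,3) in TLB -> HIT
vaddr=88: (2,3) in TLB -> HIT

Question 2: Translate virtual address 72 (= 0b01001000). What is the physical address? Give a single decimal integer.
vaddr = 72 = 0b01001000
Split: l1_idx=2, l2_idx=1, offset=0
L1[2] = 0
L2[0][1] = 70
paddr = 70 * 8 + 0 = 560

Answer: 560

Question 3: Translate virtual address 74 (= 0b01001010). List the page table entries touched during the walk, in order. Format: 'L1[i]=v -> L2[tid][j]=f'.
vaddr = 74 = 0b01001010
Split: l1_idx=2, l2_idx=1, offset=2

Answer: L1[2]=0 -> L2[0][1]=70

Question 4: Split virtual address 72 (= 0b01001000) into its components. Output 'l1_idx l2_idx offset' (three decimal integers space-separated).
Answer: 2 1 0

Derivation:
vaddr = 72 = 0b01001000
  top 3 bits -> l1_idx = 2
  next 2 bits -> l2_idx = 1
  bottom 3 bits -> offset = 0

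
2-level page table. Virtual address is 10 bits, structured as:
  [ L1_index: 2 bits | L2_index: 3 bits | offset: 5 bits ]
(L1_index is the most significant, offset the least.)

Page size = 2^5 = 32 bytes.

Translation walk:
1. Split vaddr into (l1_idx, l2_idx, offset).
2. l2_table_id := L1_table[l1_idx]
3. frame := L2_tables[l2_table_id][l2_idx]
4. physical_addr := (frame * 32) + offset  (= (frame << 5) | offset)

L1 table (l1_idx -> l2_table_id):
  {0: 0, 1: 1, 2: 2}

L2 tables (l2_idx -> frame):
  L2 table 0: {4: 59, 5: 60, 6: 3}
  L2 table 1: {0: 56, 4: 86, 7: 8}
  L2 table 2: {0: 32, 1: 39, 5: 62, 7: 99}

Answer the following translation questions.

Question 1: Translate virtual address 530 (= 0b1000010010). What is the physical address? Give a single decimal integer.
Answer: 1042

Derivation:
vaddr = 530 = 0b1000010010
Split: l1_idx=2, l2_idx=0, offset=18
L1[2] = 2
L2[2][0] = 32
paddr = 32 * 32 + 18 = 1042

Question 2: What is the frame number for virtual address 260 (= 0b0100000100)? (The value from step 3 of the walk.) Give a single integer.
Answer: 56

Derivation:
vaddr = 260: l1_idx=1, l2_idx=0
L1[1] = 1; L2[1][0] = 56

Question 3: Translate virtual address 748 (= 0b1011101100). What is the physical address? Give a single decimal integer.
vaddr = 748 = 0b1011101100
Split: l1_idx=2, l2_idx=7, offset=12
L1[2] = 2
L2[2][7] = 99
paddr = 99 * 32 + 12 = 3180

Answer: 3180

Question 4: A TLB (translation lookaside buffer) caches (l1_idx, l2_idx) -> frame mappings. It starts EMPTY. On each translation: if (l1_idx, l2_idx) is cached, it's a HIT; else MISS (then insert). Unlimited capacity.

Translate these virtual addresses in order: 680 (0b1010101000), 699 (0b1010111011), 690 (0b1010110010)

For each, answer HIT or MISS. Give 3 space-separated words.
Answer: MISS HIT HIT

Derivation:
vaddr=680: (2,5) not in TLB -> MISS, insert
vaddr=699: (2,5) in TLB -> HIT
vaddr=690: (2,5) in TLB -> HIT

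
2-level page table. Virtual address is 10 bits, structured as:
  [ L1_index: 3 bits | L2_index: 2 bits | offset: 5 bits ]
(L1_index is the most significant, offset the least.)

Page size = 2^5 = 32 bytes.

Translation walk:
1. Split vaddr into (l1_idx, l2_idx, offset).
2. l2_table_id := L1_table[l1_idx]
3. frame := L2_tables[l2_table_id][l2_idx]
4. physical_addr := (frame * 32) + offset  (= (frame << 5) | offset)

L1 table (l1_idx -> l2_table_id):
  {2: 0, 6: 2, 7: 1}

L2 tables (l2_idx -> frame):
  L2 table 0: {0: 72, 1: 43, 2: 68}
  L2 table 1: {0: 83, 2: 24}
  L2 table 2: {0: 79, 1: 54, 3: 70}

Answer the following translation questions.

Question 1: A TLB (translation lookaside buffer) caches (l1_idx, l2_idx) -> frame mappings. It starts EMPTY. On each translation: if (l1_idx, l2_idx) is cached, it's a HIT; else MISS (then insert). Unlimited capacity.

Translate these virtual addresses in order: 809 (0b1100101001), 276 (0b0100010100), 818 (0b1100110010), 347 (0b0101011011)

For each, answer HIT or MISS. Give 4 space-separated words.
Answer: MISS MISS HIT MISS

Derivation:
vaddr=809: (6,1) not in TLB -> MISS, insert
vaddr=276: (2,0) not in TLB -> MISS, insert
vaddr=818: (6,1) in TLB -> HIT
vaddr=347: (2,2) not in TLB -> MISS, insert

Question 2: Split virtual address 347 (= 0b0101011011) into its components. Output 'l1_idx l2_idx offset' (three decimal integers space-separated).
vaddr = 347 = 0b0101011011
  top 3 bits -> l1_idx = 2
  next 2 bits -> l2_idx = 2
  bottom 5 bits -> offset = 27

Answer: 2 2 27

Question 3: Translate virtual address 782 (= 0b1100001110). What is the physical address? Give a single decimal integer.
Answer: 2542

Derivation:
vaddr = 782 = 0b1100001110
Split: l1_idx=6, l2_idx=0, offset=14
L1[6] = 2
L2[2][0] = 79
paddr = 79 * 32 + 14 = 2542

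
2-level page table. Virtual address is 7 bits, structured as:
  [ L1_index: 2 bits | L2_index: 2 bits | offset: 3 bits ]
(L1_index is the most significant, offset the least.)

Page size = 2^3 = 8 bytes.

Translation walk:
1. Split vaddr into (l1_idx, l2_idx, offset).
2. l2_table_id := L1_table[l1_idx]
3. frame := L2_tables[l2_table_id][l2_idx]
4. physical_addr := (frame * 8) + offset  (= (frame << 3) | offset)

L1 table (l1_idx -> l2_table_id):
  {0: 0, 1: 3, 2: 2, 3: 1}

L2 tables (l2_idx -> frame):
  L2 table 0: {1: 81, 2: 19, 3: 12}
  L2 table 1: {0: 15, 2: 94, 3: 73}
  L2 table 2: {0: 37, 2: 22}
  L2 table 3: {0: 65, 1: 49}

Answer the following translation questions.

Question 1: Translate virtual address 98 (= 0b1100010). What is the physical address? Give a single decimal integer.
vaddr = 98 = 0b1100010
Split: l1_idx=3, l2_idx=0, offset=2
L1[3] = 1
L2[1][0] = 15
paddr = 15 * 8 + 2 = 122

Answer: 122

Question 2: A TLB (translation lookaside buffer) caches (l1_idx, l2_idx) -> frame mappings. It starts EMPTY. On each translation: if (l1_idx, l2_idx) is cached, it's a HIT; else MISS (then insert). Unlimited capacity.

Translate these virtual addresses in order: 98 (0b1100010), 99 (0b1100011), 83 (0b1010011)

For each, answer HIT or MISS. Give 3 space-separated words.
Answer: MISS HIT MISS

Derivation:
vaddr=98: (3,0) not in TLB -> MISS, insert
vaddr=99: (3,0) in TLB -> HIT
vaddr=83: (2,2) not in TLB -> MISS, insert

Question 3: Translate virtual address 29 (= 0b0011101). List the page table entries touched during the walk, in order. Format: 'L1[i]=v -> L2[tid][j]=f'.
vaddr = 29 = 0b0011101
Split: l1_idx=0, l2_idx=3, offset=5

Answer: L1[0]=0 -> L2[0][3]=12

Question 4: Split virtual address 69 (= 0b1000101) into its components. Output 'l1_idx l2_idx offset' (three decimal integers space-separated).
Answer: 2 0 5

Derivation:
vaddr = 69 = 0b1000101
  top 2 bits -> l1_idx = 2
  next 2 bits -> l2_idx = 0
  bottom 3 bits -> offset = 5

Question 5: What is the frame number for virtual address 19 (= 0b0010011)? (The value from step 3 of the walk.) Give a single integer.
vaddr = 19: l1_idx=0, l2_idx=2
L1[0] = 0; L2[0][2] = 19

Answer: 19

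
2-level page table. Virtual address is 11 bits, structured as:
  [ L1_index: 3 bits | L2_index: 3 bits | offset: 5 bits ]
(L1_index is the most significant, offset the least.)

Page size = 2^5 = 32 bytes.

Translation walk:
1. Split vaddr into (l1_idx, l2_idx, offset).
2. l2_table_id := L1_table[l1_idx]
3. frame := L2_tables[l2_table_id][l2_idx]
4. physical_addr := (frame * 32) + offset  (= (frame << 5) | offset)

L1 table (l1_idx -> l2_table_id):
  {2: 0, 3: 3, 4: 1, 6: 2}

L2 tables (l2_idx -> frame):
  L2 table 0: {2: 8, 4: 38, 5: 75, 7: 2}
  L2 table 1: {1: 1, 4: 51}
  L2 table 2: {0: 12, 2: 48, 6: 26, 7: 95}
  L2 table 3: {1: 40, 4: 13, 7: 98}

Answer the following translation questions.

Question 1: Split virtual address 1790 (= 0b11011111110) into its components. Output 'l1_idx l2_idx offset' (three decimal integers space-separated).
Answer: 6 7 30

Derivation:
vaddr = 1790 = 0b11011111110
  top 3 bits -> l1_idx = 6
  next 3 bits -> l2_idx = 7
  bottom 5 bits -> offset = 30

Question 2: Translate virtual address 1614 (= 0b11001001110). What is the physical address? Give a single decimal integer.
Answer: 1550

Derivation:
vaddr = 1614 = 0b11001001110
Split: l1_idx=6, l2_idx=2, offset=14
L1[6] = 2
L2[2][2] = 48
paddr = 48 * 32 + 14 = 1550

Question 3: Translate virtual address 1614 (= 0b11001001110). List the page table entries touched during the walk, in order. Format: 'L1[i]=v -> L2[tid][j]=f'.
Answer: L1[6]=2 -> L2[2][2]=48

Derivation:
vaddr = 1614 = 0b11001001110
Split: l1_idx=6, l2_idx=2, offset=14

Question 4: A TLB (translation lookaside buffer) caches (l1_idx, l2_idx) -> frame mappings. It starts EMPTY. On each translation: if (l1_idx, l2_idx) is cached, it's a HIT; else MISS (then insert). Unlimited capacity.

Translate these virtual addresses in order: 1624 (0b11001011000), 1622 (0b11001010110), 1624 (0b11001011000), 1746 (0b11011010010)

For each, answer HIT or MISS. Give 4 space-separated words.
vaddr=1624: (6,2) not in TLB -> MISS, insert
vaddr=1622: (6,2) in TLB -> HIT
vaddr=1624: (6,2) in TLB -> HIT
vaddr=1746: (6,6) not in TLB -> MISS, insert

Answer: MISS HIT HIT MISS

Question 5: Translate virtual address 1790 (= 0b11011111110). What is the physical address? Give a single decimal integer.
vaddr = 1790 = 0b11011111110
Split: l1_idx=6, l2_idx=7, offset=30
L1[6] = 2
L2[2][7] = 95
paddr = 95 * 32 + 30 = 3070

Answer: 3070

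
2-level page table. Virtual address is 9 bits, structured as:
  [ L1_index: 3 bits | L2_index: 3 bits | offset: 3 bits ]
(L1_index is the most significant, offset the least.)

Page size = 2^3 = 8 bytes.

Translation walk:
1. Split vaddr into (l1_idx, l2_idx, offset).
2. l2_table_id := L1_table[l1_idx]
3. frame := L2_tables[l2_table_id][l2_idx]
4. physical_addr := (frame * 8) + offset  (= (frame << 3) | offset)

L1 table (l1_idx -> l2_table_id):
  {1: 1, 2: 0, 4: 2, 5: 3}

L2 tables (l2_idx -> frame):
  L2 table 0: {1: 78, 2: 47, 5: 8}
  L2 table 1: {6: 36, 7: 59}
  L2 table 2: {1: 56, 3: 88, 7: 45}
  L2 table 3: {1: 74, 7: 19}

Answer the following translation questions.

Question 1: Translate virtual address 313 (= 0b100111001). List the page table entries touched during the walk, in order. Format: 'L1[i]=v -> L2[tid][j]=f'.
vaddr = 313 = 0b100111001
Split: l1_idx=4, l2_idx=7, offset=1

Answer: L1[4]=2 -> L2[2][7]=45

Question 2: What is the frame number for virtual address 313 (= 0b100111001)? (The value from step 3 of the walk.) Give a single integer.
Answer: 45

Derivation:
vaddr = 313: l1_idx=4, l2_idx=7
L1[4] = 2; L2[2][7] = 45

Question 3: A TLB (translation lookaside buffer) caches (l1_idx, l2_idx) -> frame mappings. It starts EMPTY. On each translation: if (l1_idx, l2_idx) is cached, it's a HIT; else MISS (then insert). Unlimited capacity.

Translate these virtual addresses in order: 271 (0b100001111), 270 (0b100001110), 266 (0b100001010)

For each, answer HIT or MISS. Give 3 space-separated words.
vaddr=271: (4,1) not in TLB -> MISS, insert
vaddr=270: (4,1) in TLB -> HIT
vaddr=266: (4,1) in TLB -> HIT

Answer: MISS HIT HIT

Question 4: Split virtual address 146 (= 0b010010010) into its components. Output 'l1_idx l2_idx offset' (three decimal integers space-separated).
vaddr = 146 = 0b010010010
  top 3 bits -> l1_idx = 2
  next 3 bits -> l2_idx = 2
  bottom 3 bits -> offset = 2

Answer: 2 2 2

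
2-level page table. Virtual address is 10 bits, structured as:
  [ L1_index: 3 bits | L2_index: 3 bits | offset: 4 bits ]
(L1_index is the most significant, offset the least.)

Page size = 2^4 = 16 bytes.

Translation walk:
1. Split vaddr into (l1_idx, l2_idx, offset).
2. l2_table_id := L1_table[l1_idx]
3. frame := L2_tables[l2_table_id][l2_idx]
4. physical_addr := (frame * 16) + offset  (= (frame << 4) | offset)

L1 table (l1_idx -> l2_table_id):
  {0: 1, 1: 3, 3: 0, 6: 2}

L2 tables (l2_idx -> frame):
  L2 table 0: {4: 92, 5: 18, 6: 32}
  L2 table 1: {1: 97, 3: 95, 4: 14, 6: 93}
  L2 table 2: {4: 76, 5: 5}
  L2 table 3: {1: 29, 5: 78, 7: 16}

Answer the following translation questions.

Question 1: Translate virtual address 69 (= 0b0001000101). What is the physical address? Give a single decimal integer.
Answer: 229

Derivation:
vaddr = 69 = 0b0001000101
Split: l1_idx=0, l2_idx=4, offset=5
L1[0] = 1
L2[1][4] = 14
paddr = 14 * 16 + 5 = 229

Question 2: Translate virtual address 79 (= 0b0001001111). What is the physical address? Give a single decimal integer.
vaddr = 79 = 0b0001001111
Split: l1_idx=0, l2_idx=4, offset=15
L1[0] = 1
L2[1][4] = 14
paddr = 14 * 16 + 15 = 239

Answer: 239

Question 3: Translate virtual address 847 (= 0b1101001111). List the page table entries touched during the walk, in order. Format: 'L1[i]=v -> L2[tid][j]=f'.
vaddr = 847 = 0b1101001111
Split: l1_idx=6, l2_idx=4, offset=15

Answer: L1[6]=2 -> L2[2][4]=76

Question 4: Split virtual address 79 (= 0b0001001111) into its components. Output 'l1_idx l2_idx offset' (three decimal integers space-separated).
vaddr = 79 = 0b0001001111
  top 3 bits -> l1_idx = 0
  next 3 bits -> l2_idx = 4
  bottom 4 bits -> offset = 15

Answer: 0 4 15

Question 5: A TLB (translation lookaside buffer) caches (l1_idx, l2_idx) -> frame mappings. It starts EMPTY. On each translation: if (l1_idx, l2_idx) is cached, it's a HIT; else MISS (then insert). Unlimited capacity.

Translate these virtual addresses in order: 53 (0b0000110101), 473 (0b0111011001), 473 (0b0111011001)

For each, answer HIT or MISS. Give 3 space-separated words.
Answer: MISS MISS HIT

Derivation:
vaddr=53: (0,3) not in TLB -> MISS, insert
vaddr=473: (3,5) not in TLB -> MISS, insert
vaddr=473: (3,5) in TLB -> HIT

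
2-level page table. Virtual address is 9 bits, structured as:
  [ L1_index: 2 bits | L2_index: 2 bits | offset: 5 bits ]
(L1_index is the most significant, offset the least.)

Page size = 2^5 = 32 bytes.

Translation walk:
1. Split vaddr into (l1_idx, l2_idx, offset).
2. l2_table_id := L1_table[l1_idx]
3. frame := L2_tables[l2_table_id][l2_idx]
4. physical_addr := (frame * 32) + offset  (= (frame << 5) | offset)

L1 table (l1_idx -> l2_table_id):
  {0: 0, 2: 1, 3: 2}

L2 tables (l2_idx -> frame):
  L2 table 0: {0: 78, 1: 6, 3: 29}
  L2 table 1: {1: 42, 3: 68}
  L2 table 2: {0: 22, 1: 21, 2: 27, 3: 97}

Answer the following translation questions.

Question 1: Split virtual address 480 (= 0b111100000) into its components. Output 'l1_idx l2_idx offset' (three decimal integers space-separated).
vaddr = 480 = 0b111100000
  top 2 bits -> l1_idx = 3
  next 2 bits -> l2_idx = 3
  bottom 5 bits -> offset = 0

Answer: 3 3 0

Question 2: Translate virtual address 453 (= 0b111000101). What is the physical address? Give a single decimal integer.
vaddr = 453 = 0b111000101
Split: l1_idx=3, l2_idx=2, offset=5
L1[3] = 2
L2[2][2] = 27
paddr = 27 * 32 + 5 = 869

Answer: 869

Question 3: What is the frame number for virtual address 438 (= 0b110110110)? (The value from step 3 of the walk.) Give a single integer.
vaddr = 438: l1_idx=3, l2_idx=1
L1[3] = 2; L2[2][1] = 21

Answer: 21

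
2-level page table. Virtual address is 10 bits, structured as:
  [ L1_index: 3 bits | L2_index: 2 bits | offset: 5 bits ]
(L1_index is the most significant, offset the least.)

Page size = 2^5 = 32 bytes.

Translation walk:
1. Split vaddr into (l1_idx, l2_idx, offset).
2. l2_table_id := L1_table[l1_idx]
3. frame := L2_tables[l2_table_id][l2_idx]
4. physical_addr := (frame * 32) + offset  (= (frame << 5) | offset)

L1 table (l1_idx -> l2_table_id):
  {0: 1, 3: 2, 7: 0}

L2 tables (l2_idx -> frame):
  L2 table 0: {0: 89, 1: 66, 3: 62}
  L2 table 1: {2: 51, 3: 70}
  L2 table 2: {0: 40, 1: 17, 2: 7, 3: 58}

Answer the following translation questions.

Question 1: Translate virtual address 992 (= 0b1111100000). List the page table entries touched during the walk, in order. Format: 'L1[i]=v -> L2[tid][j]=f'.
Answer: L1[7]=0 -> L2[0][3]=62

Derivation:
vaddr = 992 = 0b1111100000
Split: l1_idx=7, l2_idx=3, offset=0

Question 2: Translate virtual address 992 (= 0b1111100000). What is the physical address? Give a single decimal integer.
vaddr = 992 = 0b1111100000
Split: l1_idx=7, l2_idx=3, offset=0
L1[7] = 0
L2[0][3] = 62
paddr = 62 * 32 + 0 = 1984

Answer: 1984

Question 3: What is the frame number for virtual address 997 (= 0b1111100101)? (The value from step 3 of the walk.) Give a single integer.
Answer: 62

Derivation:
vaddr = 997: l1_idx=7, l2_idx=3
L1[7] = 0; L2[0][3] = 62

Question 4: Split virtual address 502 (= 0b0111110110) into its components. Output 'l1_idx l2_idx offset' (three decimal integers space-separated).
vaddr = 502 = 0b0111110110
  top 3 bits -> l1_idx = 3
  next 2 bits -> l2_idx = 3
  bottom 5 bits -> offset = 22

Answer: 3 3 22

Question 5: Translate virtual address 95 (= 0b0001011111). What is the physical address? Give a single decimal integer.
Answer: 1663

Derivation:
vaddr = 95 = 0b0001011111
Split: l1_idx=0, l2_idx=2, offset=31
L1[0] = 1
L2[1][2] = 51
paddr = 51 * 32 + 31 = 1663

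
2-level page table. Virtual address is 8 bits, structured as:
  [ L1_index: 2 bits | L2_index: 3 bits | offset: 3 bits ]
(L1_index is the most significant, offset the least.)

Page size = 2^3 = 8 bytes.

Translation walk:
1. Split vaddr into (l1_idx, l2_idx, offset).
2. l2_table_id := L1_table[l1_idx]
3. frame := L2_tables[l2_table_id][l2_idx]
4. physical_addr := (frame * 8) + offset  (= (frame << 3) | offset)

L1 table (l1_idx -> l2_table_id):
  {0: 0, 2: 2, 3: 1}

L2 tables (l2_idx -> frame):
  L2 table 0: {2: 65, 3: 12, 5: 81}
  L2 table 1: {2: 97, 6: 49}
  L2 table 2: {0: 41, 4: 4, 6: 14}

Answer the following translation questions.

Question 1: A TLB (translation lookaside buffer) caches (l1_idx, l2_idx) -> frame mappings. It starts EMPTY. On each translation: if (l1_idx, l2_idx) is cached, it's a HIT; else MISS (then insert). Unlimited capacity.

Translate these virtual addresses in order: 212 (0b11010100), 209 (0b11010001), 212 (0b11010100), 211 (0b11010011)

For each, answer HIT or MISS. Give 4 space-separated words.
vaddr=212: (3,2) not in TLB -> MISS, insert
vaddr=209: (3,2) in TLB -> HIT
vaddr=212: (3,2) in TLB -> HIT
vaddr=211: (3,2) in TLB -> HIT

Answer: MISS HIT HIT HIT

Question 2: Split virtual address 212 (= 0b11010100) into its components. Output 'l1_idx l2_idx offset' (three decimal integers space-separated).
Answer: 3 2 4

Derivation:
vaddr = 212 = 0b11010100
  top 2 bits -> l1_idx = 3
  next 3 bits -> l2_idx = 2
  bottom 3 bits -> offset = 4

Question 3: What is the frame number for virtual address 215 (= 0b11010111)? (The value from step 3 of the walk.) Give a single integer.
Answer: 97

Derivation:
vaddr = 215: l1_idx=3, l2_idx=2
L1[3] = 1; L2[1][2] = 97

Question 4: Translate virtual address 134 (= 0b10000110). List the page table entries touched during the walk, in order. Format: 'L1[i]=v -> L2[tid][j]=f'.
Answer: L1[2]=2 -> L2[2][0]=41

Derivation:
vaddr = 134 = 0b10000110
Split: l1_idx=2, l2_idx=0, offset=6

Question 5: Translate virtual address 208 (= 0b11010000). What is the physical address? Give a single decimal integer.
vaddr = 208 = 0b11010000
Split: l1_idx=3, l2_idx=2, offset=0
L1[3] = 1
L2[1][2] = 97
paddr = 97 * 8 + 0 = 776

Answer: 776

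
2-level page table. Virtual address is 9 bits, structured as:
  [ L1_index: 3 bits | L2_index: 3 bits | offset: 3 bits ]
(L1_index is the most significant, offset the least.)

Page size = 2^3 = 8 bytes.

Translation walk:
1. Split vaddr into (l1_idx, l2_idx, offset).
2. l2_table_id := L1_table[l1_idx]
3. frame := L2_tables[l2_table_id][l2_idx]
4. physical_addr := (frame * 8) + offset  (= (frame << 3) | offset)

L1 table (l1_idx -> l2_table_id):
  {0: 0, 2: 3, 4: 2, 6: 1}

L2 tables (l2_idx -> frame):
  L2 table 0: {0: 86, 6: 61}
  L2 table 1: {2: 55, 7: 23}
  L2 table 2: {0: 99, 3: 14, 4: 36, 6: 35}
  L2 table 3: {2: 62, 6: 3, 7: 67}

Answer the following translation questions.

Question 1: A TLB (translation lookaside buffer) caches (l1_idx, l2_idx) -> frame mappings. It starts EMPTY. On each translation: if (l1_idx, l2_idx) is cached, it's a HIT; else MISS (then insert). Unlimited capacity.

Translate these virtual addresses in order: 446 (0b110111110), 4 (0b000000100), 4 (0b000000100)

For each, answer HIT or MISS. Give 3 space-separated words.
Answer: MISS MISS HIT

Derivation:
vaddr=446: (6,7) not in TLB -> MISS, insert
vaddr=4: (0,0) not in TLB -> MISS, insert
vaddr=4: (0,0) in TLB -> HIT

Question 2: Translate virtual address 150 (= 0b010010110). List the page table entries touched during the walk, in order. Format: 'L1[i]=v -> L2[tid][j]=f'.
Answer: L1[2]=3 -> L2[3][2]=62

Derivation:
vaddr = 150 = 0b010010110
Split: l1_idx=2, l2_idx=2, offset=6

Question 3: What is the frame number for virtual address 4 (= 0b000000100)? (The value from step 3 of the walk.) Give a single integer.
vaddr = 4: l1_idx=0, l2_idx=0
L1[0] = 0; L2[0][0] = 86

Answer: 86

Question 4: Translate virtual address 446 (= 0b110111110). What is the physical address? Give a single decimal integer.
Answer: 190

Derivation:
vaddr = 446 = 0b110111110
Split: l1_idx=6, l2_idx=7, offset=6
L1[6] = 1
L2[1][7] = 23
paddr = 23 * 8 + 6 = 190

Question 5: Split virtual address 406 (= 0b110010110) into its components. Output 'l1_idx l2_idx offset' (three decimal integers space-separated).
vaddr = 406 = 0b110010110
  top 3 bits -> l1_idx = 6
  next 3 bits -> l2_idx = 2
  bottom 3 bits -> offset = 6

Answer: 6 2 6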